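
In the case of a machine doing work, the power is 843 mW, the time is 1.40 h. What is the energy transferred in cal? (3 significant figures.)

Solving P = W/t for W: W = P·t.
P = 843 mW = 0.8430 W; t = 1.40 h = 5040 s.
W = 4249 J  (the unit combination reduces to kg·m²/s² = J)
4249 J × (1 cal / 4.184 J) = 1015 cal

1020 cal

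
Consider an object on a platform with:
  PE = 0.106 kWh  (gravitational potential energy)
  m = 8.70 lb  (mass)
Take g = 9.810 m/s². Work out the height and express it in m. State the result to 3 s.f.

Rearranging PE = m·g·h for h: h = PE/(m·g).
PE = 0.106 kWh = 3.816×10^5 J; m = 8.70 lb = 3.946 kg; g = 9.810 m/s².
h = 9857 m

9860 m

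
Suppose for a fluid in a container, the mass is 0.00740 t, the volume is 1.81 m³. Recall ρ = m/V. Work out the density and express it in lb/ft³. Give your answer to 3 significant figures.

Directly: ρ = m/V.
m = 0.00740 t = 7.400 kg; V = 1.81 m³.
ρ = 4.088 kg/m³
4.088 kg/m³ × (1 lb/ft³ / 16.02 kg/m³) = 0.2552 lb/ft³

0.255 lb/ft³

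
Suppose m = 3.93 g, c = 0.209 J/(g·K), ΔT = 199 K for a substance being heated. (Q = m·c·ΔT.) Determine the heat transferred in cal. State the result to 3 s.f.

Q is given directly by: Q = mcΔT.
m = 3.93 g = 0.003930 kg; c = 0.209 J/(g·K) = 209.0 J/(kg·K); ΔT = 199 K.
Q = 163.5 J
163.5 J × (1 cal / 4.184 J) = 39.07 cal

39.1 cal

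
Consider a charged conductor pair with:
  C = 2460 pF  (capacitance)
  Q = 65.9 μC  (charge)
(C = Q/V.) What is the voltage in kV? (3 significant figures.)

Rearranging: V = Q/C.
C = 2460 pF = 2.460×10^-9 F; Q = 65.9 μC = 6.590×10^-5 C.
V = 26789 V
26789 V × (1 kV / 1000 V) = 26.79 kV

26.8 kV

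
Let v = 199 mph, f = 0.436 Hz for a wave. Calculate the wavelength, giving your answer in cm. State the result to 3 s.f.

20400 cm

Rearranging: λ = v/f.
v = 199 mph = 88.96 m/s; f = 0.436 Hz.
λ = 204.0 m
204.0 m × (1 cm / 0.01000 m) = 20404 cm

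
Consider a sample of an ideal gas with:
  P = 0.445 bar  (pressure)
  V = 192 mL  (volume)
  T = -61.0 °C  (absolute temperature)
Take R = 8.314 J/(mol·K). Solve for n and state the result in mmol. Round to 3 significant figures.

From the ideal-gas law: n = PV/(RT).
P = 0.445 bar = 44500 Pa; V = 192 mL = 1.920×10^-4 m³; T = -61.0 °C = 212.1 K; R = 8.314 J/(mol·K).
n = 0.004844 mol
0.004844 mol × (1 mmol / 0.001000 mol) = 4.844 mmol

4.84 mmol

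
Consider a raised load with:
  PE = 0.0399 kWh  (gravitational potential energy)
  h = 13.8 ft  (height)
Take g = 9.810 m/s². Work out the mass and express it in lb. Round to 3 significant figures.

Solving PE = m·g·h for m: m = PE/(g·h).
PE = 0.0399 kWh = 1.436×10^5 J; h = 13.8 ft = 4.206 m; g = 9.810 m/s².
m = 3481 kg
3481 kg × (1 lb / 0.4536 kg) = 7674 lb

7670 lb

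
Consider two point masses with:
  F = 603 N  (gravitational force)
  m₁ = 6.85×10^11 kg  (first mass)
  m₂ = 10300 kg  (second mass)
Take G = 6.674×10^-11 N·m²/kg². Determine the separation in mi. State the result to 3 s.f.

Solving F = G·m₁·m₂/r² for r: r = √(G·m₁m₂/F).
F = 603 N; m₁ = 6.85×10^11 kg; m₂ = 10300 kg; G = 6.674×10^-11 N·m²/kg².
r = 27.94 m
27.94 m × (1 mi / 1609 m) = 0.01736 mi

0.0174 mi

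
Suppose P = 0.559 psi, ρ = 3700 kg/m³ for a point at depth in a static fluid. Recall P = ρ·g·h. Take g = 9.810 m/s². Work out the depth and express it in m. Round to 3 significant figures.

0.106 m

Solving P = ρ·g·h for h: h = P/(ρ·g).
P = 0.559 psi = 3854 Pa; ρ = 3700 kg/m³; g = 9.810 m/s².
h = 0.1062 m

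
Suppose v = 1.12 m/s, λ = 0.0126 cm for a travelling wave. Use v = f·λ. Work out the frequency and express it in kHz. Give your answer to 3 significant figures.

Rearranging: f = v/λ.
v = 1.12 m/s; λ = 0.0126 cm = 1.260×10^-4 m.
f = 8889 Hz
8889 Hz × (1 kHz / 1000 Hz) = 8.889 kHz

8.89 kHz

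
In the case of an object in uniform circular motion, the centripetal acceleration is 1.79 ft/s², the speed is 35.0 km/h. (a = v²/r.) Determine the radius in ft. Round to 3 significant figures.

Rearranging a = v²/r for r: r = v²/a.
a = 1.79 ft/s² = 0.5456 m/s²; v = 35.0 km/h = 9.722 m/s.
r = 173.2 m
173.2 m × (1 ft / 0.3048 m) = 568.4 ft

568 ft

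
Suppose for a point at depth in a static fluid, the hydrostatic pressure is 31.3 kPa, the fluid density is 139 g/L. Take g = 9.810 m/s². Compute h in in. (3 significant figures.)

Solving P = ρ·g·h for h: h = P/(ρ·g).
P = 31.3 kPa = 31300 Pa; ρ = 139 g/L = 139.0 kg/m³; g = 9.810 m/s².
h = 22.95 m
22.95 m × (1 in / 0.02540 m) = 903.7 in

904 in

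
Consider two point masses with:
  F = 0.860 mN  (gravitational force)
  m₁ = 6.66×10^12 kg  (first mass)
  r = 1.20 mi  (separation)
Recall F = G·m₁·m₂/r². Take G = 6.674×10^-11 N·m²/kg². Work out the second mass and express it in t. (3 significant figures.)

From Newton's law of gravitation: m₂ = F·r²/(G·m₁).
F = 0.860 mN = 8.600×10^-4 N; m₁ = 6.66×10^12 kg; r = 1.20 mi = 1931 m; G = 6.674×10^-11 N·m²/kg².
m₂ = 7.216 kg
7.216 kg × (1 t / 1000 kg) = 0.007216 t

0.00722 t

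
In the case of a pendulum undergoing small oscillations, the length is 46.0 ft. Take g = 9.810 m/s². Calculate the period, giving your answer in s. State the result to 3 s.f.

Directly: T = 2π√(L/g).
L = 46.0 ft = 14.02 m; g = 9.810 m/s².
T = 7.512 s

7.51 s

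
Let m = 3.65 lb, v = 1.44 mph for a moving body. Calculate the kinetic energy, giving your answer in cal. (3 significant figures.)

KE is given directly by: KE = ½mv².
m = 3.65 lb = 1.656 kg; v = 1.44 mph = 0.6437 m/s.
KE = 0.3430 J  (the unit combination reduces to kg·m²/s² = J)
0.3430 J × (1 cal / 4.184 J) = 0.08199 cal

0.0820 cal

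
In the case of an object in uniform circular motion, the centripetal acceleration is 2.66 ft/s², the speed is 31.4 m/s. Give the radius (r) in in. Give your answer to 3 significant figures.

Solving a = v²/r for r: r = v²/a.
a = 2.66 ft/s² = 0.8108 m/s²; v = 31.4 m/s.
r = 1216 m
1216 m × (1 in / 0.02540 m) = 47877 in

47900 in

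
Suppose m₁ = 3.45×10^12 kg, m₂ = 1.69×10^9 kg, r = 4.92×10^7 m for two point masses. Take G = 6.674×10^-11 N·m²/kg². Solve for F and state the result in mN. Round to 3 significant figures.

0.161 mN

From Newton's law of gravitation: F = Gm₁m₂/r².
m₁ = 3.45×10^12 kg; m₂ = 1.69×10^9 kg; r = 4.92×10^7 m; G = 6.674×10^-11 N·m²/kg².
F = 1.608×10^-4 N
1.608×10^-4 N × (1 mN / 0.001000 N) = 0.1608 mN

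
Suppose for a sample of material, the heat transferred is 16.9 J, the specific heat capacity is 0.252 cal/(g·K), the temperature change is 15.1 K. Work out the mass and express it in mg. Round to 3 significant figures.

1060 mg

Solving Q = m·c·ΔT for m: m = Q/(c·ΔT).
Q = 16.9 J; c = 0.252 cal/(g·K) = 1054 J/(kg·K); ΔT = 15.1 K.
m = 0.001061 kg
0.001061 kg × (1 mg / 1.000×10^-6 kg) = 1061 mg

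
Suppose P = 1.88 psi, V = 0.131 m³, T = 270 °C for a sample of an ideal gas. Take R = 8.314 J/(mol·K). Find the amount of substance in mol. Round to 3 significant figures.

0.376 mol

From the ideal-gas law: n = PV/(RT).
P = 1.88 psi = 12962 Pa; V = 0.131 m³; T = 270 °C = 543.1 K; R = 8.314 J/(mol·K).
n = 0.3760 mol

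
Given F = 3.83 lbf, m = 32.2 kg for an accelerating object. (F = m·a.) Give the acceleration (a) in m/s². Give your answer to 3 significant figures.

From Newton's second law: a = F/m.
F = 3.83 lbf = 17.04 N; m = 32.2 kg.
a = 0.5291 m/s²

0.529 m/s²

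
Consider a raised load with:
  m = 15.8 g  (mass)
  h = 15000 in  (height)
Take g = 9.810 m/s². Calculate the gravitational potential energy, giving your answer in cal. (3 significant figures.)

PE is given directly by: PE = mgh.
m = 15.8 g = 0.01580 kg; h = 15000 in = 381.0 m; g = 9.810 m/s².
PE = 59.05 J
59.05 J × (1 cal / 4.184 J) = 14.11 cal

14.1 cal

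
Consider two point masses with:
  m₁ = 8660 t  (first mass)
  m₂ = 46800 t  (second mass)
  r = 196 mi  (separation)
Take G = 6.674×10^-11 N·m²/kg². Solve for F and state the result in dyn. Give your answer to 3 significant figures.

Directly: F = Gm₁m₂/r².
m₁ = 8660 t = 8.660×10^6 kg; m₂ = 46800 t = 4.680×10^7 kg; r = 196 mi = 3.154×10^5 m; G = 6.674×10^-11 N·m²/kg².
F = 2.719×10^-7 N
2.719×10^-7 N × (1 dyn / 1.000×10^-5 N) = 0.02719 dyn

0.0272 dyn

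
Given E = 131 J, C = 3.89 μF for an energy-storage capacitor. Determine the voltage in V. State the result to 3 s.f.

Rearranging E = ½C·V² for V: V = √(2E/C).
E = 131 J; C = 3.89 μF = 3.890×10^-6 F.
V = 8207 V  (the unit combination reduces to kg·m²/(A·s³) = V)

8210 V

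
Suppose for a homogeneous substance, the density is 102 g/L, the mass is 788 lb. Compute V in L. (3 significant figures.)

3500 L

Rearranging ρ = m/V for V: V = m/ρ.
ρ = 102 g/L = 102.0 kg/m³; m = 788 lb = 357.4 kg.
V = 3.504 m³
3.504 m³ × (1 L / 0.001000 m³) = 3504 L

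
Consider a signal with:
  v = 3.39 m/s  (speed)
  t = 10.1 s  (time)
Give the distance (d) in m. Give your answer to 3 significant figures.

34.2 m

Rearranging: d = v·t.
v = 3.39 m/s; t = 10.1 s.
d = 34.24 m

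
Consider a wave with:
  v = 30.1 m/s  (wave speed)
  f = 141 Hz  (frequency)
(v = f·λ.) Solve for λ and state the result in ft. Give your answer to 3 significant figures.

Rearranging: λ = v/f.
v = 30.1 m/s; f = 141 Hz.
λ = 0.2135 m
0.2135 m × (1 ft / 0.3048 m) = 0.7004 ft

0.700 ft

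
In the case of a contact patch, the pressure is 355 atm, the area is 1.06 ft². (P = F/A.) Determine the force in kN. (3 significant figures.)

Rearranging P = F/A for F: F = P·A.
P = 355 atm = 3.597×10^7 Pa; A = 1.06 ft² = 0.09848 m².
F = 3.542×10^6 N  (the unit combination reduces to kg·m/s² = N)
3.542×10^6 N × (1 kN / 1000 N) = 3542 kN

3540 kN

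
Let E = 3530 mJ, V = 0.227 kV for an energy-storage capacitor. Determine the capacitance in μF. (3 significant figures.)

137 μF

Solving E = ½C·V² for C: C = 2E/V².
E = 3530 mJ = 3.530 J; V = 0.227 kV = 227.0 V.
C = 1.370×10^-4 F
1.370×10^-4 F × (1 μF / 1.000×10^-6 F) = 137.0 μF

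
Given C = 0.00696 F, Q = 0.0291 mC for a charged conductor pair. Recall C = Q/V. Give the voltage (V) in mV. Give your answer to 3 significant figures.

Rearranging C = Q/V for V: V = Q/C.
C = 0.00696 F; Q = 0.0291 mC = 2.910×10^-5 C.
V = 0.004181 V
0.004181 V × (1 mV / 0.001000 V) = 4.181 mV

4.18 mV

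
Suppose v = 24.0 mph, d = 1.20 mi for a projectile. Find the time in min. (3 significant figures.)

Rearranging v = d/t for t: t = d/v.
v = 24.0 mph = 10.73 m/s; d = 1.20 mi = 1931 m.
t = 180.0 s
180.0 s × (1 min / 60.00 s) = 3.000 min

3.00 min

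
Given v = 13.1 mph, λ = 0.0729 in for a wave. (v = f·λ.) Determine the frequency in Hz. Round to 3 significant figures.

3160 Hz

Rearranging v = f·λ for f: f = v/λ.
v = 13.1 mph = 5.856 m/s; λ = 0.0729 in = 0.001852 m.
f = 3163 Hz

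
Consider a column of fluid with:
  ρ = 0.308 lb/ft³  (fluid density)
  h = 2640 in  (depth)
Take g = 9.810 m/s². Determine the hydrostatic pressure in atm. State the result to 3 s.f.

P is given directly by: P = ρgh.
ρ = 0.308 lb/ft³ = 4.934 kg/m³; h = 2640 in = 67.06 m; g = 9.810 m/s².
P = 3245 Pa  (the unit combination reduces to kg/(m·s²) = Pa)
3245 Pa × (1 atm / 1.013×10^5 Pa) = 0.03203 atm

0.0320 atm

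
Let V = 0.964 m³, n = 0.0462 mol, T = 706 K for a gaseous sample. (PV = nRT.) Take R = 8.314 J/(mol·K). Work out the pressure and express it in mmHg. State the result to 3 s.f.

2.11 mmHg

From the ideal-gas law: P = nRT/V.
V = 0.964 m³; n = 0.0462 mol; T = 706 K; R = 8.314 J/(mol·K).
P = 281.3 Pa  (the unit combination reduces to kg/(m·s²) = Pa)
281.3 Pa × (1 mmHg / 133.3 Pa) = 2.110 mmHg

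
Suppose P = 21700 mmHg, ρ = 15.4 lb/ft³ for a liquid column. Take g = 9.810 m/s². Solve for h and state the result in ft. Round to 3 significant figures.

Solving P = ρ·g·h for h: h = P/(ρ·g).
P = 21700 mmHg = 2.893×10^6 Pa; ρ = 15.4 lb/ft³ = 246.7 kg/m³; g = 9.810 m/s².
h = 1196 m
1196 m × (1 ft / 0.3048 m) = 3922 ft

3920 ft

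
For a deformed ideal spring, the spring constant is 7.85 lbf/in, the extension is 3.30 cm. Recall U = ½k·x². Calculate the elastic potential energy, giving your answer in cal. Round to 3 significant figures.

0.179 cal

U is given directly by: U = ½kx².
k = 7.85 lbf/in = 1375 N/m; x = 3.30 cm = 0.03300 m.
U = 0.7485 J
0.7485 J × (1 cal / 4.184 J) = 0.1789 cal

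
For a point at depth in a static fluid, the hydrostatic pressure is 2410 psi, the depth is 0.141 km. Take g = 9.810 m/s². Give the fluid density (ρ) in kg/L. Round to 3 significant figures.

Rearranging P = ρ·g·h for ρ: ρ = P/(g·h).
P = 2410 psi = 1.662×10^7 Pa; h = 0.141 km = 141.0 m; g = 9.810 m/s².
ρ = 12013 kg/m³
12013 kg/m³ × (1 kg/L / 1000 kg/m³) = 12.01 kg/L

12.0 kg/L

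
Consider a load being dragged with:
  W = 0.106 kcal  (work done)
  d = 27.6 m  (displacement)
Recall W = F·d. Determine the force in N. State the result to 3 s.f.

Rearranging: F = W/d.
W = 0.106 kcal = 443.5 J; d = 27.6 m.
F = 16.07 N  (the unit combination reduces to kg·m/s² = N)

16.1 N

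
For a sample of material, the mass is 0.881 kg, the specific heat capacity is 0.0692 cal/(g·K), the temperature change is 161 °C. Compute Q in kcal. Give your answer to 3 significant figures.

Directly: Q = mcΔT.
m = 0.881 kg; c = 0.0692 cal/(g·K) = 289.5 J/(kg·K); ΔT = 161 °C = 161.0 K.
Q = 41068 J
41068 J × (1 kcal / 4184 J) = 9.815 kcal

9.82 kcal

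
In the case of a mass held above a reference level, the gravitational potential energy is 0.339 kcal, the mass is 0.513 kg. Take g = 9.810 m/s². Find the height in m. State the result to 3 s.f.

282 m

Solving PE = m·g·h for h: h = PE/(m·g).
PE = 0.339 kcal = 1418 J; m = 0.513 kg; g = 9.810 m/s².
h = 281.8 m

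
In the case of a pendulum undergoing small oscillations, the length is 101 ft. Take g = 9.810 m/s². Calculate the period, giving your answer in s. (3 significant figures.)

11.1 s

Directly: T = 2π√(L/g).
L = 101 ft = 30.78 m; g = 9.810 m/s².
T = 11.13 s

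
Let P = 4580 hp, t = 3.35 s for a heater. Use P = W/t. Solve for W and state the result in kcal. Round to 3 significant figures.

2730 kcal

Solving P = W/t for W: W = P·t.
P = 4580 hp = 3.415×10^6 W; t = 3.35 s.
W = 1.144×10^7 J
1.144×10^7 J × (1 kcal / 4184 J) = 2735 kcal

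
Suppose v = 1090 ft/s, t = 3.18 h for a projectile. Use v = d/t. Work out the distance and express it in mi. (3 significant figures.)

Solving v = d/t for d: d = v·t.
v = 1090 ft/s = 332.2 m/s; t = 3.18 h = 11448 s.
d = 3.803×10^6 m
3.803×10^6 m × (1 mi / 1609 m) = 2363 mi

2360 mi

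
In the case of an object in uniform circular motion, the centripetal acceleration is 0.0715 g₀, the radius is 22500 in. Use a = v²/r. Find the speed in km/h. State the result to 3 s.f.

72.1 km/h

Rearranging a = v²/r for v: v = √(a·r).
a = 0.0715 g₀ = 0.7012 m/s²; r = 22500 in = 571.5 m.
v = 20.02 m/s
20.02 m/s × (1 km/h / 0.2778 m/s) = 72.06 km/h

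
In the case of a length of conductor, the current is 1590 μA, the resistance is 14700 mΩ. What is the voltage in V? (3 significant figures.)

Directly: V = IR.
I = 1590 μA = 0.001590 A; R = 14700 mΩ = 14.70 Ω.
V = 0.02337 V

0.0234 V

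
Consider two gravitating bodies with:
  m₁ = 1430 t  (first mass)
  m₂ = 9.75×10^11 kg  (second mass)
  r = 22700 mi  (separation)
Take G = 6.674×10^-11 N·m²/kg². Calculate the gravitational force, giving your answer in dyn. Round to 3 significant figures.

0.00697 dyn

From Newton's law of gravitation: F = Gm₁m₂/r².
m₁ = 1430 t = 1.430×10^6 kg; m₂ = 9.75×10^11 kg; r = 22700 mi = 3.653×10^7 m; G = 6.674×10^-11 N·m²/kg².
F = 6.972×10^-8 N
6.972×10^-8 N × (1 dyn / 1.000×10^-5 N) = 0.006972 dyn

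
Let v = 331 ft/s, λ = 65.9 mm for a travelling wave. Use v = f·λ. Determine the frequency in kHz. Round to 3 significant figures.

Rearranging: f = v/λ.
v = 331 ft/s = 100.9 m/s; λ = 65.9 mm = 0.06590 m.
f = 1531 Hz
1531 Hz × (1 kHz / 1000 Hz) = 1.531 kHz

1.53 kHz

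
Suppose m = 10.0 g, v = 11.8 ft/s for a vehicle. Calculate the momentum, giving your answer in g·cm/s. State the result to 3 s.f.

p is given directly by: p = mv.
m = 10.0 g = 0.01000 kg; v = 11.8 ft/s = 3.597 m/s.
p = 0.03597 kg·m/s
0.03597 kg·m/s × (1 g·cm/s / 1.000×10^-5 kg·m/s) = 3597 g·cm/s

3600 g·cm/s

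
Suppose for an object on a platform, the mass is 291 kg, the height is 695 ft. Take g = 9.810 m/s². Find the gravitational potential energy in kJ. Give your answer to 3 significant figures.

PE is given directly by: PE = mgh.
m = 291 kg; h = 695 ft = 211.8 m; g = 9.810 m/s².
PE = 6.047×10^5 J
6.047×10^5 J × (1 kJ / 1000 J) = 604.7 kJ

605 kJ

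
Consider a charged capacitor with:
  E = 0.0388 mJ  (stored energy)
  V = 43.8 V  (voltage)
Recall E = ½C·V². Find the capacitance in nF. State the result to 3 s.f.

Solving E = ½C·V² for C: C = 2E/V².
E = 0.0388 mJ = 3.880×10^-5 J; V = 43.8 V.
C = 4.045×10^-8 F
4.045×10^-8 F × (1 nF / 1.000×10^-9 F) = 40.45 nF

40.4 nF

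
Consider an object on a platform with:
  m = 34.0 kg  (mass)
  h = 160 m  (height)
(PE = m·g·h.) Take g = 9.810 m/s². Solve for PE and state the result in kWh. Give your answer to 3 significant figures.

0.0148 kWh

PE is given directly by: PE = mgh.
m = 34.0 kg; h = 160 m; g = 9.810 m/s².
PE = 53366 J  (the unit combination reduces to kg·m²/s² = J)
53366 J × (1 kWh / 3.600×10^6 J) = 0.01482 kWh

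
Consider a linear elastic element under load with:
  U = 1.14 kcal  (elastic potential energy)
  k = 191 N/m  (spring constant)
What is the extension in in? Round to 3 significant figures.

278 in

Rearranging U = ½k·x² for x: x = √(2U/k).
U = 1.14 kcal = 4770 J; k = 191 N/m.
x = 7.067 m
7.067 m × (1 in / 0.02540 m) = 278.2 in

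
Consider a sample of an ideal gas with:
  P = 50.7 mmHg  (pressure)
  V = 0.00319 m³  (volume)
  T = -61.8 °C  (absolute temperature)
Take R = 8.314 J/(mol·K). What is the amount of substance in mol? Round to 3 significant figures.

From the ideal-gas law: n = PV/(RT).
P = 50.7 mmHg = 6759 Pa; V = 0.00319 m³; T = -61.8 °C = 211.3 K; R = 8.314 J/(mol·K).
n = 0.01227 mol

0.0123 mol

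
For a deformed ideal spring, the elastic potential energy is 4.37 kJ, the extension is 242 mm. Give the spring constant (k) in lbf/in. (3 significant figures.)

852 lbf/in

Rearranging U = ½k·x² for k: k = 2U/x².
U = 4.37 kJ = 4370 J; x = 242 mm = 0.2420 m.
k = 1.492×10^5 N/m
1.492×10^5 N/m × (1 lbf/in / 175.1 N/m) = 852.2 lbf/in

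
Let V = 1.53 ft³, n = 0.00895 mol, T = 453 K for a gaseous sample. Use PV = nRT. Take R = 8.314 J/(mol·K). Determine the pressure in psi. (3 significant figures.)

P is given directly by: P = nRT/V.
V = 1.53 ft³ = 0.04332 m³; n = 0.00895 mol; T = 453 K; R = 8.314 J/(mol·K).
P = 778.0 Pa
778.0 Pa × (1 psi / 6895 Pa) = 0.1128 psi

0.113 psi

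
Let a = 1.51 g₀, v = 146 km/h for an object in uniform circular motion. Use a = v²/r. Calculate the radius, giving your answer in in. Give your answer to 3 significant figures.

Rearranging: r = v²/a.
a = 1.51 g₀ = 14.81 m/s²; v = 146 km/h = 40.56 m/s.
r = 111.1 m
111.1 m × (1 in / 0.02540 m) = 4373 in

4370 in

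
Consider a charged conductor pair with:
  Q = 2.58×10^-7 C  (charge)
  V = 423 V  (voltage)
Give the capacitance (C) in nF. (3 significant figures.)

Directly: C = Q/V.
Q = 2.58×10^-7 C; V = 423 V.
C = 6.099×10^-10 F
6.099×10^-10 F × (1 nF / 1.000×10^-9 F) = 0.6099 nF

0.610 nF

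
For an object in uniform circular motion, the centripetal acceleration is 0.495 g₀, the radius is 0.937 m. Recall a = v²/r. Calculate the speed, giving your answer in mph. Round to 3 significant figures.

Rearranging: v = √(a·r).
a = 0.495 g₀ = 4.854 m/s²; r = 0.937 m.
v = 2.133 m/s
2.133 m/s × (1 mph / 0.4470 m/s) = 4.771 mph

4.77 mph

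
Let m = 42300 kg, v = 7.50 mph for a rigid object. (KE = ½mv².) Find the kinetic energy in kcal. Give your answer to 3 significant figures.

56.8 kcal

Directly: KE = ½mv².
m = 42300 kg; v = 7.50 mph = 3.353 m/s.
KE = 2.378×10^5 J
2.378×10^5 J × (1 kcal / 4184 J) = 56.82 kcal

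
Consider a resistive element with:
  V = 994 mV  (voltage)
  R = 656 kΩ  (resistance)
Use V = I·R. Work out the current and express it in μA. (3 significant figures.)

From Ohm's law: I = V/R.
V = 994 mV = 0.9940 V; R = 656 kΩ = 6.560×10^5 Ω.
I = 1.515×10^-6 A
1.515×10^-6 A × (1 μA / 1.000×10^-6 A) = 1.515 μA

1.52 μA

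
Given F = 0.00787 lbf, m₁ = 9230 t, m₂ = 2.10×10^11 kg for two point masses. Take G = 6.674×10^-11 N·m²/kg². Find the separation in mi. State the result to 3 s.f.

37.8 mi

Rearranging F = G·m₁·m₂/r² for r: r = √(G·m₁m₂/F).
F = 0.00787 lbf = 0.03501 N; m₁ = 9230 t = 9.230×10^6 kg; m₂ = 2.10×10^11 kg; G = 6.674×10^-11 N·m²/kg².
r = 60789 m
60789 m × (1 mi / 1609 m) = 37.77 mi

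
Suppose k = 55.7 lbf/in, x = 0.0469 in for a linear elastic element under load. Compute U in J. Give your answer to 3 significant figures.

Directly: U = ½kx².
k = 55.7 lbf/in = 9755 N/m; x = 0.0469 in = 0.001191 m.
U = 0.006921 J

0.00692 J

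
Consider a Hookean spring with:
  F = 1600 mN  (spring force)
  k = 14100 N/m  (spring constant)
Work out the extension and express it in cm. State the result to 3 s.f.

0.0113 cm

Rearranging: x = F/k.
F = 1600 mN = 1.600 N; k = 14100 N/m.
x = 1.135×10^-4 m
1.135×10^-4 m × (1 cm / 0.01000 m) = 0.01135 cm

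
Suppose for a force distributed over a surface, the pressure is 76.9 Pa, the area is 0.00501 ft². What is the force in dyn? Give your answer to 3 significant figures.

3580 dyn

Rearranging P = F/A for F: F = P·A.
P = 76.9 Pa; A = 0.00501 ft² = 4.654×10^-4 m².
F = 0.03579 N
0.03579 N × (1 dyn / 1.000×10^-5 N) = 3579 dyn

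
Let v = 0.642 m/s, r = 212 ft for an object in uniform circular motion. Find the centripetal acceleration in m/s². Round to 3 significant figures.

0.00638 m/s²

a is given directly by: a = v²/r.
v = 0.642 m/s; r = 212 ft = 64.62 m.
a = 0.006379 m/s²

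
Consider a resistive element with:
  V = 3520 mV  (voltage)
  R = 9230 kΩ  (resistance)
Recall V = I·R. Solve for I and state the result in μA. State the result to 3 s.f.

Solving V = I·R for I: I = V/R.
V = 3520 mV = 3.520 V; R = 9230 kΩ = 9.230×10^6 Ω.
I = 3.814×10^-7 A
3.814×10^-7 A × (1 μA / 1.000×10^-6 A) = 0.3814 μA

0.381 μA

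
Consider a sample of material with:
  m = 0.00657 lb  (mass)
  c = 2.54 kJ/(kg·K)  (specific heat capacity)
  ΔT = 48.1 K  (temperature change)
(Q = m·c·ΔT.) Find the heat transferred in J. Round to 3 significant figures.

Directly: Q = mcΔT.
m = 0.00657 lb = 0.002980 kg; c = 2.54 kJ/(kg·K) = 2540 J/(kg·K); ΔT = 48.1 K.
Q = 364.1 J

364 J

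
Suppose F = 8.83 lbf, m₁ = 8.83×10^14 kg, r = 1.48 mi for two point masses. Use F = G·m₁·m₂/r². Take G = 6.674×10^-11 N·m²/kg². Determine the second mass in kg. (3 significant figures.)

From Newton's law of gravitation: m₂ = F·r²/(G·m₁).
F = 8.83 lbf = 39.28 N; m₁ = 8.83×10^14 kg; r = 1.48 mi = 2382 m; G = 6.674×10^-11 N·m²/kg².
m₂ = 3781 kg

3780 kg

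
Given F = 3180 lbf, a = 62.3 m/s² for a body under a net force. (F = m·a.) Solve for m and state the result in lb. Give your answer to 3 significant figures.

501 lb

Rearranging: m = F/a.
F = 3180 lbf = 14145 N; a = 62.3 m/s².
m = 227.1 kg
227.1 kg × (1 lb / 0.4536 kg) = 500.6 lb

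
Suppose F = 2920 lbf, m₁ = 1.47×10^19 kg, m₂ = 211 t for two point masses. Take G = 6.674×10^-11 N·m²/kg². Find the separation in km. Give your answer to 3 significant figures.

126 km

Solving F = G·m₁·m₂/r² for r: r = √(G·m₁m₂/F).
F = 2920 lbf = 12989 N; m₁ = 1.47×10^19 kg; m₂ = 211 t = 2.110×10^5 kg; G = 6.674×10^-11 N·m²/kg².
r = 1.262×10^5 m
1.262×10^5 m × (1 km / 1000 m) = 126.2 km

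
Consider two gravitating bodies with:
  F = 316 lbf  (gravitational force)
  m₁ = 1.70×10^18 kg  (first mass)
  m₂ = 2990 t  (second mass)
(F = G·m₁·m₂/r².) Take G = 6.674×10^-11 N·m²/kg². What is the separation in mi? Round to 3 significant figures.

305 mi

From Newton's law of gravitation: r = √(G·m₁m₂/F).
F = 316 lbf = 1406 N; m₁ = 1.70×10^18 kg; m₂ = 2990 t = 2.990×10^6 kg; G = 6.674×10^-11 N·m²/kg².
r = 4.913×10^5 m
4.913×10^5 m × (1 mi / 1609 m) = 305.3 mi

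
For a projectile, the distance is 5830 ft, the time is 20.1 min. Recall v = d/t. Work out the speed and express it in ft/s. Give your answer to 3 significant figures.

Directly: v = d/t.
d = 5830 ft = 1777 m; t = 20.1 min = 1206 s.
v = 1.473 m/s
1.473 m/s × (1 ft/s / 0.3048 m/s) = 4.834 ft/s

4.83 ft/s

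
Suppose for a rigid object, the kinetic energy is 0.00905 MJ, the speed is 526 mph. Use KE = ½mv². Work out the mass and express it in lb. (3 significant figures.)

Solving KE = ½mv² for m: m = 2·KE/v².
KE = 0.00905 MJ = 9050 J; v = 526 mph = 235.1 m/s.
m = 0.3274 kg
0.3274 kg × (1 lb / 0.4536 kg) = 0.7217 lb

0.722 lb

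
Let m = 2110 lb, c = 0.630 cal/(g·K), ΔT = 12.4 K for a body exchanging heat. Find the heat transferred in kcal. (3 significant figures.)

7480 kcal

Directly: Q = mcΔT.
m = 2110 lb = 957.1 kg; c = 0.630 cal/(g·K) = 2636 J/(kg·K); ΔT = 12.4 K.
Q = 3.128×10^7 J
3.128×10^7 J × (1 kcal / 4184 J) = 7477 kcal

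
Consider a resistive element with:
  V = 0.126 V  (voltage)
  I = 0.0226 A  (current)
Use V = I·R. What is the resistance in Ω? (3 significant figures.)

5.58 Ω

Rearranging: R = V/I.
V = 0.126 V; I = 0.0226 A.
R = 5.575 Ω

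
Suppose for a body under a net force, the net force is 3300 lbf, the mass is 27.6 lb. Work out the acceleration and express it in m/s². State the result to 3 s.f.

From Newton's second law: a = F/m.
F = 3300 lbf = 14679 N; m = 27.6 lb = 12.52 kg.
a = 1173 m/s²

1170 m/s²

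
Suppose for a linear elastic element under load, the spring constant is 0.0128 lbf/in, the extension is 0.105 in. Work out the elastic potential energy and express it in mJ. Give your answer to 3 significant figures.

0.00797 mJ

Directly: U = ½kx².
k = 0.0128 lbf/in = 2.242 N/m; x = 0.105 in = 0.002667 m.
U = 7.972×10^-6 J
7.972×10^-6 J × (1 mJ / 0.001000 J) = 0.007972 mJ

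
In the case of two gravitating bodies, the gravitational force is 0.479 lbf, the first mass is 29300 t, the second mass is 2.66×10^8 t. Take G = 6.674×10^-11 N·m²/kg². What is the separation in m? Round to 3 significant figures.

15600 m

From Newton's law of gravitation: r = √(G·m₁m₂/F).
F = 0.479 lbf = 2.131 N; m₁ = 29300 t = 2.930×10^7 kg; m₂ = 2.66×10^8 t = 2.660×10^11 kg; G = 6.674×10^-11 N·m²/kg².
r = 15625 m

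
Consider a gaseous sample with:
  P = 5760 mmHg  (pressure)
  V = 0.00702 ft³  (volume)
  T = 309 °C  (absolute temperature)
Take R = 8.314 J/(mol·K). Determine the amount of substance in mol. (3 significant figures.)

From the ideal-gas law: n = PV/(RT).
P = 5760 mmHg = 7.679×10^5 Pa; V = 0.00702 ft³ = 1.988×10^-4 m³; T = 309 °C = 582.1 K; R = 8.314 J/(mol·K).
n = 0.03154 mol

0.0315 mol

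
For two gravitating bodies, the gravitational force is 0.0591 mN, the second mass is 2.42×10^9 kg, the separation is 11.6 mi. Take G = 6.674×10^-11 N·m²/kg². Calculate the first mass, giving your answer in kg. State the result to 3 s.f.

1.28×10^5 kg

From Newton's law of gravitation: m₁ = F·r²/(G·m₂).
F = 0.0591 mN = 5.910×10^-5 N; m₂ = 2.42×10^9 kg; r = 11.6 mi = 18668 m; G = 6.674×10^-11 N·m²/kg².
m₁ = 1.275×10^5 kg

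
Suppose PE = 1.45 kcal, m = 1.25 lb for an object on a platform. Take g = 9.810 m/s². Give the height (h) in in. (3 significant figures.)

Rearranging PE = m·g·h for h: h = PE/(m·g).
PE = 1.45 kcal = 6067 J; m = 1.25 lb = 0.5670 kg; g = 9.810 m/s².
h = 1091 m
1091 m × (1 in / 0.02540 m) = 42942 in

42900 in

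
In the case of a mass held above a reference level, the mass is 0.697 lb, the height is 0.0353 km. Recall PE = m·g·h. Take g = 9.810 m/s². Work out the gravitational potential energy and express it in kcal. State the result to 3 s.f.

0.0262 kcal

PE is given directly by: PE = mgh.
m = 0.697 lb = 0.3162 kg; h = 0.0353 km = 35.30 m; g = 9.810 m/s².
PE = 109.5 J  (the unit combination reduces to kg·m²/s² = J)
109.5 J × (1 kcal / 4184 J) = 0.02617 kcal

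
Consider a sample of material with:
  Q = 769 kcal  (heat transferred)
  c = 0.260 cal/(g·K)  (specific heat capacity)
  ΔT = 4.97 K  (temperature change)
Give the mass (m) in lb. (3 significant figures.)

Solving Q = m·c·ΔT for m: m = Q/(c·ΔT).
Q = 769 kcal = 3.217×10^6 J; c = 0.260 cal/(g·K) = 1088 J/(kg·K); ΔT = 4.97 K.
m = 595.1 kg
595.1 kg × (1 lb / 0.4536 kg) = 1312 lb

1310 lb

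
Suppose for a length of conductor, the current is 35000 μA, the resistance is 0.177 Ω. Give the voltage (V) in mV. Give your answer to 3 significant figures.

6.19 mV

Directly: V = IR.
I = 35000 μA = 0.03500 A; R = 0.177 Ω.
V = 0.006195 V
0.006195 V × (1 mV / 0.001000 V) = 6.195 mV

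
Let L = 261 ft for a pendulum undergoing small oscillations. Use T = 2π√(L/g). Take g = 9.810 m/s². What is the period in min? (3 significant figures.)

0.298 min

Directly: T = 2π√(L/g).
L = 261 ft = 79.55 m; g = 9.810 m/s².
T = 17.89 s
17.89 s × (1 min / 60.00 s) = 0.2982 min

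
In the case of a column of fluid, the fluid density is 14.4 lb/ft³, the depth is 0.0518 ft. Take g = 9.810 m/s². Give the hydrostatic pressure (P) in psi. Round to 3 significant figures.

P is given directly by: P = ρgh.
ρ = 14.4 lb/ft³ = 230.7 kg/m³; h = 0.0518 ft = 0.01579 m; g = 9.810 m/s².
P = 35.73 Pa
35.73 Pa × (1 psi / 6895 Pa) = 0.005182 psi

0.00518 psi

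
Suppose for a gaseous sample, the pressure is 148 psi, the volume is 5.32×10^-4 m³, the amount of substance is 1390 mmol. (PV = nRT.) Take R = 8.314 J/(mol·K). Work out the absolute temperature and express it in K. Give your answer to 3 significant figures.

Solving PV = nRT for T: T = PV/(nR).
P = 148 psi = 1.020×10^6 Pa; V = 5.32×10^-4 m³; n = 1390 mmol = 1.390 mol; R = 8.314 J/(mol·K).
T = 46.98 K

47.0 K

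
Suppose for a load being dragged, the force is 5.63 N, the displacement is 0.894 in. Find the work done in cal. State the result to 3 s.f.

0.0306 cal

W is given directly by: W = F·d.
F = 5.63 N; d = 0.894 in = 0.02271 m.
W = 0.1278 J
0.1278 J × (1 cal / 4.184 J) = 0.03056 cal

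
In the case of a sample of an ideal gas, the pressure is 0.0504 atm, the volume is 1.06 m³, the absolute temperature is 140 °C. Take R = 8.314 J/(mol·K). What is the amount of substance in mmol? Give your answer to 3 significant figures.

From the ideal-gas law: n = PV/(RT).
P = 0.0504 atm = 5107 Pa; V = 1.06 m³; T = 140 °C = 413.1 K; R = 8.314 J/(mol·K).
n = 1.576 mol
1.576 mol × (1 mmol / 0.001000 mol) = 1576 mmol

1580 mmol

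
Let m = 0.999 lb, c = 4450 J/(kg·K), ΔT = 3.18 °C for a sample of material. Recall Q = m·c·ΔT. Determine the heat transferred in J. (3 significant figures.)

6410 J

Directly: Q = mcΔT.
m = 0.999 lb = 0.4531 kg; c = 4450 J/(kg·K); ΔT = 3.18 °C = 3.180 K.
Q = 6412 J  (the unit combination reduces to kg·m²/s² = J)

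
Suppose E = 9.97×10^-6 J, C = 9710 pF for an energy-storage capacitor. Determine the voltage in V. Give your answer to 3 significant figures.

45.3 V

Rearranging E = ½C·V² for V: V = √(2E/C).
E = 9.97×10^-6 J; C = 9710 pF = 9.710×10^-9 F.
V = 45.32 V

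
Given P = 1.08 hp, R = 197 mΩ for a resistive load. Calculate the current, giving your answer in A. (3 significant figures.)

63.9 A

Rearranging: I = √(P/R).
P = 1.08 hp = 805.4 W; R = 197 mΩ = 0.1970 Ω.
I = 63.94 A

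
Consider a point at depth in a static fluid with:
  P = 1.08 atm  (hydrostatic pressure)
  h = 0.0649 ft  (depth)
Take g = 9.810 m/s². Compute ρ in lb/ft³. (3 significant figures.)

Rearranging P = ρ·g·h for ρ: ρ = P/(g·h).
P = 1.08 atm = 1.094×10^5 Pa; h = 0.0649 ft = 0.01978 m; g = 9.810 m/s².
ρ = 5.639×10^5 kg/m³
5.639×10^5 kg/m³ × (1 lb/ft³ / 16.02 kg/m³) = 35204 lb/ft³

35200 lb/ft³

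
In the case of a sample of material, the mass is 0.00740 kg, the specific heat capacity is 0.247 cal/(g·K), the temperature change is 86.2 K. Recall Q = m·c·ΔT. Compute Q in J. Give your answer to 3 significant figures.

659 J

Q is given directly by: Q = mcΔT.
m = 0.00740 kg; c = 0.247 cal/(g·K) = 1033 J/(kg·K); ΔT = 86.2 K.
Q = 659.2 J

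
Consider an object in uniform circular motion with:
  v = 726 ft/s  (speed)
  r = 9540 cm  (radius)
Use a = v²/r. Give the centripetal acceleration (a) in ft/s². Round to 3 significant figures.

a is given directly by: a = v²/r.
v = 726 ft/s = 221.3 m/s; r = 9540 cm = 95.40 m.
a = 513.3 m/s²
513.3 m/s² × (1 ft/s² / 0.3048 m/s²) = 1684 ft/s²

1680 ft/s²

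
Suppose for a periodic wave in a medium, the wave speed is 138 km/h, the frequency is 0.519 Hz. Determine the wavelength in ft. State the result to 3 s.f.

242 ft

Rearranging v = f·λ for λ: λ = v/f.
v = 138 km/h = 38.33 m/s; f = 0.519 Hz.
λ = 73.86 m
73.86 m × (1 ft / 0.3048 m) = 242.3 ft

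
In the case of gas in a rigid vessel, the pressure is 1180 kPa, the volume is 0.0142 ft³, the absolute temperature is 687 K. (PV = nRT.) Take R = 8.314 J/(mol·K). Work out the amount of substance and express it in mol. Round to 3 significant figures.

Rearranging: n = PV/(RT).
P = 1180 kPa = 1.180×10^6 Pa; V = 0.0142 ft³ = 4.021×10^-4 m³; T = 687 K; R = 8.314 J/(mol·K).
n = 0.08307 mol

0.0831 mol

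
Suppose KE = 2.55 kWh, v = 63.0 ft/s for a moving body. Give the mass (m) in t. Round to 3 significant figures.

49.8 t

Solving KE = ½mv² for m: m = 2·KE/v².
KE = 2.55 kWh = 9.180×10^6 J; v = 63.0 ft/s = 19.20 m/s.
m = 49792 kg
49792 kg × (1 t / 1000 kg) = 49.79 t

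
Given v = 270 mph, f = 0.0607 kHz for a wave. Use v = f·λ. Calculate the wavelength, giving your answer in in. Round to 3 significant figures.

78.3 in

Rearranging: λ = v/f.
v = 270 mph = 120.7 m/s; f = 0.0607 kHz = 60.70 Hz.
λ = 1.988 m
1.988 m × (1 in / 0.02540 m) = 78.29 in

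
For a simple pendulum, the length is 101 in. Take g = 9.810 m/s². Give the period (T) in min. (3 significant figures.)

0.0536 min

Directly: T = 2π√(L/g).
L = 101 in = 2.565 m; g = 9.810 m/s².
T = 3.213 s
3.213 s × (1 min / 60.00 s) = 0.05355 min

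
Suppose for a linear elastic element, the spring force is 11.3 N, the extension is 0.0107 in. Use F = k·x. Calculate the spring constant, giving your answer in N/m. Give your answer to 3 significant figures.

41600 N/m

Solving F = k·x for k: k = F/x.
F = 11.3 N; x = 0.0107 in = 2.718×10^-4 m.
k = 41578 N/m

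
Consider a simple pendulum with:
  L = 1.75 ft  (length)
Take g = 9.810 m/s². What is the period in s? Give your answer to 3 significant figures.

T is given directly by: T = 2π√(L/g).
L = 1.75 ft = 0.5334 m; g = 9.810 m/s².
T = 1.465 s

1.47 s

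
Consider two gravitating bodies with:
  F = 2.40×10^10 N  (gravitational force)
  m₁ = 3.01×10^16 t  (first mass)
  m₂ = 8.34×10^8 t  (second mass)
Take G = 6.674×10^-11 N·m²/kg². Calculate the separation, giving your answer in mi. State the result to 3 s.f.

164 mi

From Newton's law of gravitation: r = √(G·m₁m₂/F).
F = 2.40×10^10 N; m₁ = 3.01×10^16 t = 3.010×10^19 kg; m₂ = 8.34×10^8 t = 8.340×10^11 kg; G = 6.674×10^-11 N·m²/kg².
r = 2.642×10^5 m
2.642×10^5 m × (1 mi / 1609 m) = 164.2 mi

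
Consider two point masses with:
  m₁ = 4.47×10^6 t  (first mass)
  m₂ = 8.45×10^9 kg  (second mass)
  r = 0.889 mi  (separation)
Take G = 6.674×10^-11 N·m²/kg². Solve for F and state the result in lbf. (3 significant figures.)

277 lbf

F is given directly by: F = Gm₁m₂/r².
m₁ = 4.47×10^6 t = 4.470×10^9 kg; m₂ = 8.45×10^9 kg; r = 0.889 mi = 1431 m; G = 6.674×10^-11 N·m²/kg².
F = 1232 N  (the unit combination reduces to kg·m/s² = N)
1232 N × (1 lbf / 4.448 N) = 276.9 lbf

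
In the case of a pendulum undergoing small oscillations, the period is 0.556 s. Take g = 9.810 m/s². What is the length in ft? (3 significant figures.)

Rearranging T = 2π√(L/g) for L: L = g·(T/2π)².
T = 0.556 s; g = 9.810 m/s².
L = 0.07682 m
0.07682 m × (1 ft / 0.3048 m) = 0.2520 ft

0.252 ft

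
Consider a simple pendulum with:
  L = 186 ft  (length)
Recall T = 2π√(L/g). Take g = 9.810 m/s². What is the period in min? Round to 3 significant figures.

Directly: T = 2π√(L/g).
L = 186 ft = 56.69 m; g = 9.810 m/s².
T = 15.10 s
15.10 s × (1 min / 60.00 s) = 0.2517 min

0.252 min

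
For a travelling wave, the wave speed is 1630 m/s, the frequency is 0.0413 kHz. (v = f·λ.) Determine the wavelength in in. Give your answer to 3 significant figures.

1550 in

Rearranging v = f·λ for λ: λ = v/f.
v = 1630 m/s; f = 0.0413 kHz = 41.30 Hz.
λ = 39.47 m
39.47 m × (1 in / 0.02540 m) = 1554 in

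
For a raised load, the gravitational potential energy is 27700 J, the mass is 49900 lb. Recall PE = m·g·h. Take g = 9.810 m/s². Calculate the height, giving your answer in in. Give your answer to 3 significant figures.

Rearranging PE = m·g·h for h: h = PE/(m·g).
PE = 27700 J; m = 49900 lb = 22634 kg; g = 9.810 m/s².
h = 0.1248 m
0.1248 m × (1 in / 0.02540 m) = 4.911 in

4.91 in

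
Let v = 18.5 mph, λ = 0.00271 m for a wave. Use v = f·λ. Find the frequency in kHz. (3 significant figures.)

Rearranging: f = v/λ.
v = 18.5 mph = 8.270 m/s; λ = 0.00271 m.
f = 3052 Hz
3052 Hz × (1 kHz / 1000 Hz) = 3.052 kHz

3.05 kHz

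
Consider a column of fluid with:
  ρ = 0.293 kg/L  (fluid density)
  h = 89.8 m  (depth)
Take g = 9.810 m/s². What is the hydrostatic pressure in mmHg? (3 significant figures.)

Directly: P = ρgh.
ρ = 0.293 kg/L = 293.0 kg/m³; h = 89.8 m; g = 9.810 m/s².
P = 2.581×10^5 Pa
2.581×10^5 Pa × (1 mmHg / 133.3 Pa) = 1936 mmHg

1940 mmHg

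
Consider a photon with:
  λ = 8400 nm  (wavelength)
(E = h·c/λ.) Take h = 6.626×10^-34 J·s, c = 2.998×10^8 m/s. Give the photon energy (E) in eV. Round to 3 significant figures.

E is given directly by: E = hc/λ.
λ = 8400 nm = 8.400×10^-6 m; h = 6.626×10^-34 J·s; c = 2.998×10^8 m/s.
E = 2.365×10^-20 J
2.365×10^-20 J × (1 eV / 1.602×10^-19 J) = 0.1476 eV

0.148 eV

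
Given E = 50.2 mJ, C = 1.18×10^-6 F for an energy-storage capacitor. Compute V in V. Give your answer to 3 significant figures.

Solving E = ½C·V² for V: V = √(2E/C).
E = 50.2 mJ = 0.05020 J; C = 1.18×10^-6 F.
V = 291.7 V  (the unit combination reduces to kg·m²/(A·s³) = V)

292 V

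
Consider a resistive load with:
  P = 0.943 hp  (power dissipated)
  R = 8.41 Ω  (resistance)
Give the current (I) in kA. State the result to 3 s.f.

Solving P = I²R for I: I = √(P/R).
P = 0.943 hp = 703.2 W; R = 8.41 Ω.
I = 9.144 A
9.144 A × (1 kA / 1000 A) = 0.009144 kA

0.00914 kA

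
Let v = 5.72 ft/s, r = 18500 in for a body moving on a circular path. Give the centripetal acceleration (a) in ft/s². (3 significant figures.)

Directly: a = v²/r.
v = 5.72 ft/s = 1.743 m/s; r = 18500 in = 469.9 m.
a = 0.006469 m/s²
0.006469 m/s² × (1 ft/s² / 0.3048 m/s²) = 0.02122 ft/s²

0.0212 ft/s²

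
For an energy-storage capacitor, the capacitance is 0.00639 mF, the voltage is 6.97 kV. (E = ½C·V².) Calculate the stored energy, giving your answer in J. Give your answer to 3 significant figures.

155 J

E is given directly by: E = ½CV².
C = 0.00639 mF = 6.390×10^-6 F; V = 6.97 kV = 6970 V.
E = 155.2 J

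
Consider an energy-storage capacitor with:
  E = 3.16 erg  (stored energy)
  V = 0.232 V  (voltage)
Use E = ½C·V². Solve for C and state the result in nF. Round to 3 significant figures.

11700 nF

Solving E = ½C·V² for C: C = 2E/V².
E = 3.16 erg = 3.160×10^-7 J; V = 0.232 V.
C = 1.174×10^-5 F
1.174×10^-5 F × (1 nF / 1.000×10^-9 F) = 11742 nF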